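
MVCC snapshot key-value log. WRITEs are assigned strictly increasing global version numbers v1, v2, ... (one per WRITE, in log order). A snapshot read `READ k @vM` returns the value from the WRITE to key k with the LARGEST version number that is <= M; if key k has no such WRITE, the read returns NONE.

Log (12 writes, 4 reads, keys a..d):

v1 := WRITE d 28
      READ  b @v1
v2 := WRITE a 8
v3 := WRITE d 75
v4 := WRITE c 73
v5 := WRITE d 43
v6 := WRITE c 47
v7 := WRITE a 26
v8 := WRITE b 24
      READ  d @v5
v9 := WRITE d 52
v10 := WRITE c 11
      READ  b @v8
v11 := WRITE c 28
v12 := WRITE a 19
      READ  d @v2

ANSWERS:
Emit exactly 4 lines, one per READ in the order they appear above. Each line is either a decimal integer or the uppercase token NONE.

v1: WRITE d=28  (d history now [(1, 28)])
READ b @v1: history=[] -> no version <= 1 -> NONE
v2: WRITE a=8  (a history now [(2, 8)])
v3: WRITE d=75  (d history now [(1, 28), (3, 75)])
v4: WRITE c=73  (c history now [(4, 73)])
v5: WRITE d=43  (d history now [(1, 28), (3, 75), (5, 43)])
v6: WRITE c=47  (c history now [(4, 73), (6, 47)])
v7: WRITE a=26  (a history now [(2, 8), (7, 26)])
v8: WRITE b=24  (b history now [(8, 24)])
READ d @v5: history=[(1, 28), (3, 75), (5, 43)] -> pick v5 -> 43
v9: WRITE d=52  (d history now [(1, 28), (3, 75), (5, 43), (9, 52)])
v10: WRITE c=11  (c history now [(4, 73), (6, 47), (10, 11)])
READ b @v8: history=[(8, 24)] -> pick v8 -> 24
v11: WRITE c=28  (c history now [(4, 73), (6, 47), (10, 11), (11, 28)])
v12: WRITE a=19  (a history now [(2, 8), (7, 26), (12, 19)])
READ d @v2: history=[(1, 28), (3, 75), (5, 43), (9, 52)] -> pick v1 -> 28

Answer: NONE
43
24
28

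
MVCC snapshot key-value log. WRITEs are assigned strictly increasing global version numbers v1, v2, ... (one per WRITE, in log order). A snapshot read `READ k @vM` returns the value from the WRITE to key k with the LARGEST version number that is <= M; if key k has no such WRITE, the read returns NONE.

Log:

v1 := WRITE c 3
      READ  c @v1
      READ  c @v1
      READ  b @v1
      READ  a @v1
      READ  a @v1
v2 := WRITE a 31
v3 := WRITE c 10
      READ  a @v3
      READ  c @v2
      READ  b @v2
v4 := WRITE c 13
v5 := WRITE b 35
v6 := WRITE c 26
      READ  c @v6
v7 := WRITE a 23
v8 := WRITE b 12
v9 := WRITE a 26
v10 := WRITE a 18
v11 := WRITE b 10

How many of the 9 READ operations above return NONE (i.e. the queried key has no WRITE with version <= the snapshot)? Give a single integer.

v1: WRITE c=3  (c history now [(1, 3)])
READ c @v1: history=[(1, 3)] -> pick v1 -> 3
READ c @v1: history=[(1, 3)] -> pick v1 -> 3
READ b @v1: history=[] -> no version <= 1 -> NONE
READ a @v1: history=[] -> no version <= 1 -> NONE
READ a @v1: history=[] -> no version <= 1 -> NONE
v2: WRITE a=31  (a history now [(2, 31)])
v3: WRITE c=10  (c history now [(1, 3), (3, 10)])
READ a @v3: history=[(2, 31)] -> pick v2 -> 31
READ c @v2: history=[(1, 3), (3, 10)] -> pick v1 -> 3
READ b @v2: history=[] -> no version <= 2 -> NONE
v4: WRITE c=13  (c history now [(1, 3), (3, 10), (4, 13)])
v5: WRITE b=35  (b history now [(5, 35)])
v6: WRITE c=26  (c history now [(1, 3), (3, 10), (4, 13), (6, 26)])
READ c @v6: history=[(1, 3), (3, 10), (4, 13), (6, 26)] -> pick v6 -> 26
v7: WRITE a=23  (a history now [(2, 31), (7, 23)])
v8: WRITE b=12  (b history now [(5, 35), (8, 12)])
v9: WRITE a=26  (a history now [(2, 31), (7, 23), (9, 26)])
v10: WRITE a=18  (a history now [(2, 31), (7, 23), (9, 26), (10, 18)])
v11: WRITE b=10  (b history now [(5, 35), (8, 12), (11, 10)])
Read results in order: ['3', '3', 'NONE', 'NONE', 'NONE', '31', '3', 'NONE', '26']
NONE count = 4

Answer: 4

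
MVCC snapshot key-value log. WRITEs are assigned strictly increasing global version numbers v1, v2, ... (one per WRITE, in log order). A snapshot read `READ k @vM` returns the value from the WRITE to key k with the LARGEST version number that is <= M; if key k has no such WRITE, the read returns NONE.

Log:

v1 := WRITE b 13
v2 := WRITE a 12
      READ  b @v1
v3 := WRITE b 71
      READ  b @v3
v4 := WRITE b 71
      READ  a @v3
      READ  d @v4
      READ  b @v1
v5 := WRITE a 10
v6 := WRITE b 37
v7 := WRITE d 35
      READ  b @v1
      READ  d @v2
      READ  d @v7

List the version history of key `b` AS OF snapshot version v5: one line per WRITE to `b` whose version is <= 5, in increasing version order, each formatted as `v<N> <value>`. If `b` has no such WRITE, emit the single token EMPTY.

Scan writes for key=b with version <= 5:
  v1 WRITE b 13 -> keep
  v2 WRITE a 12 -> skip
  v3 WRITE b 71 -> keep
  v4 WRITE b 71 -> keep
  v5 WRITE a 10 -> skip
  v6 WRITE b 37 -> drop (> snap)
  v7 WRITE d 35 -> skip
Collected: [(1, 13), (3, 71), (4, 71)]

Answer: v1 13
v3 71
v4 71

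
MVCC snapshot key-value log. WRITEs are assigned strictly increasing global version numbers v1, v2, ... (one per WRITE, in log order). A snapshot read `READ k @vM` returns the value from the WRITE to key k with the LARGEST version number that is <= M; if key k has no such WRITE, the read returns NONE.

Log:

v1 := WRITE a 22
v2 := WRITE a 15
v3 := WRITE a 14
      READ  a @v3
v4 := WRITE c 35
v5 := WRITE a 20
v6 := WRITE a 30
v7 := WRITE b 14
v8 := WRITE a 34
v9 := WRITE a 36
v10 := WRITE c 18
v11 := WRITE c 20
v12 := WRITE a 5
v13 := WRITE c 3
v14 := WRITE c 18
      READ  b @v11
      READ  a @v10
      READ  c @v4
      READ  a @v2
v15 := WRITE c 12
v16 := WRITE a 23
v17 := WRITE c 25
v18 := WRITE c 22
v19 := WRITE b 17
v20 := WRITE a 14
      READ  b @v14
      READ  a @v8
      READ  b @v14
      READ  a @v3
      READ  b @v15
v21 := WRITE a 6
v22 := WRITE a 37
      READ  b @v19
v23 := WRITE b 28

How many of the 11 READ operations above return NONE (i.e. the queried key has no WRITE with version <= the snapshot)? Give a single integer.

Answer: 0

Derivation:
v1: WRITE a=22  (a history now [(1, 22)])
v2: WRITE a=15  (a history now [(1, 22), (2, 15)])
v3: WRITE a=14  (a history now [(1, 22), (2, 15), (3, 14)])
READ a @v3: history=[(1, 22), (2, 15), (3, 14)] -> pick v3 -> 14
v4: WRITE c=35  (c history now [(4, 35)])
v5: WRITE a=20  (a history now [(1, 22), (2, 15), (3, 14), (5, 20)])
v6: WRITE a=30  (a history now [(1, 22), (2, 15), (3, 14), (5, 20), (6, 30)])
v7: WRITE b=14  (b history now [(7, 14)])
v8: WRITE a=34  (a history now [(1, 22), (2, 15), (3, 14), (5, 20), (6, 30), (8, 34)])
v9: WRITE a=36  (a history now [(1, 22), (2, 15), (3, 14), (5, 20), (6, 30), (8, 34), (9, 36)])
v10: WRITE c=18  (c history now [(4, 35), (10, 18)])
v11: WRITE c=20  (c history now [(4, 35), (10, 18), (11, 20)])
v12: WRITE a=5  (a history now [(1, 22), (2, 15), (3, 14), (5, 20), (6, 30), (8, 34), (9, 36), (12, 5)])
v13: WRITE c=3  (c history now [(4, 35), (10, 18), (11, 20), (13, 3)])
v14: WRITE c=18  (c history now [(4, 35), (10, 18), (11, 20), (13, 3), (14, 18)])
READ b @v11: history=[(7, 14)] -> pick v7 -> 14
READ a @v10: history=[(1, 22), (2, 15), (3, 14), (5, 20), (6, 30), (8, 34), (9, 36), (12, 5)] -> pick v9 -> 36
READ c @v4: history=[(4, 35), (10, 18), (11, 20), (13, 3), (14, 18)] -> pick v4 -> 35
READ a @v2: history=[(1, 22), (2, 15), (3, 14), (5, 20), (6, 30), (8, 34), (9, 36), (12, 5)] -> pick v2 -> 15
v15: WRITE c=12  (c history now [(4, 35), (10, 18), (11, 20), (13, 3), (14, 18), (15, 12)])
v16: WRITE a=23  (a history now [(1, 22), (2, 15), (3, 14), (5, 20), (6, 30), (8, 34), (9, 36), (12, 5), (16, 23)])
v17: WRITE c=25  (c history now [(4, 35), (10, 18), (11, 20), (13, 3), (14, 18), (15, 12), (17, 25)])
v18: WRITE c=22  (c history now [(4, 35), (10, 18), (11, 20), (13, 3), (14, 18), (15, 12), (17, 25), (18, 22)])
v19: WRITE b=17  (b history now [(7, 14), (19, 17)])
v20: WRITE a=14  (a history now [(1, 22), (2, 15), (3, 14), (5, 20), (6, 30), (8, 34), (9, 36), (12, 5), (16, 23), (20, 14)])
READ b @v14: history=[(7, 14), (19, 17)] -> pick v7 -> 14
READ a @v8: history=[(1, 22), (2, 15), (3, 14), (5, 20), (6, 30), (8, 34), (9, 36), (12, 5), (16, 23), (20, 14)] -> pick v8 -> 34
READ b @v14: history=[(7, 14), (19, 17)] -> pick v7 -> 14
READ a @v3: history=[(1, 22), (2, 15), (3, 14), (5, 20), (6, 30), (8, 34), (9, 36), (12, 5), (16, 23), (20, 14)] -> pick v3 -> 14
READ b @v15: history=[(7, 14), (19, 17)] -> pick v7 -> 14
v21: WRITE a=6  (a history now [(1, 22), (2, 15), (3, 14), (5, 20), (6, 30), (8, 34), (9, 36), (12, 5), (16, 23), (20, 14), (21, 6)])
v22: WRITE a=37  (a history now [(1, 22), (2, 15), (3, 14), (5, 20), (6, 30), (8, 34), (9, 36), (12, 5), (16, 23), (20, 14), (21, 6), (22, 37)])
READ b @v19: history=[(7, 14), (19, 17)] -> pick v19 -> 17
v23: WRITE b=28  (b history now [(7, 14), (19, 17), (23, 28)])
Read results in order: ['14', '14', '36', '35', '15', '14', '34', '14', '14', '14', '17']
NONE count = 0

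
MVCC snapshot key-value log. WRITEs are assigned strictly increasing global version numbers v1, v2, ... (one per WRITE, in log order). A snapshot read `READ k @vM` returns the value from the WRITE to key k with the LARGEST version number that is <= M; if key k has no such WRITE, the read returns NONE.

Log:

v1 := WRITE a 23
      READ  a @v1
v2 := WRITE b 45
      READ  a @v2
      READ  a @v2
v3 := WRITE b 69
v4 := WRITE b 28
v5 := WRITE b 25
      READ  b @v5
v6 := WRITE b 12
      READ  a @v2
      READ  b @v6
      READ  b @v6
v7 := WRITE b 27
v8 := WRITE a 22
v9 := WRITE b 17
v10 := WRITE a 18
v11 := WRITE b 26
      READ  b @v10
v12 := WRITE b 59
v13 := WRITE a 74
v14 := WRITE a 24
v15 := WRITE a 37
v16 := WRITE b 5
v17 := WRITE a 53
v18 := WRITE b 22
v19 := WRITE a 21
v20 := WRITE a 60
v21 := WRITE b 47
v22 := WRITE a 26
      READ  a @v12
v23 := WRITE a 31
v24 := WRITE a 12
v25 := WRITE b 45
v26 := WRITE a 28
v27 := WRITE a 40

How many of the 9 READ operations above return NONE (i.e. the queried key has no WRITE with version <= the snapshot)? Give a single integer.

v1: WRITE a=23  (a history now [(1, 23)])
READ a @v1: history=[(1, 23)] -> pick v1 -> 23
v2: WRITE b=45  (b history now [(2, 45)])
READ a @v2: history=[(1, 23)] -> pick v1 -> 23
READ a @v2: history=[(1, 23)] -> pick v1 -> 23
v3: WRITE b=69  (b history now [(2, 45), (3, 69)])
v4: WRITE b=28  (b history now [(2, 45), (3, 69), (4, 28)])
v5: WRITE b=25  (b history now [(2, 45), (3, 69), (4, 28), (5, 25)])
READ b @v5: history=[(2, 45), (3, 69), (4, 28), (5, 25)] -> pick v5 -> 25
v6: WRITE b=12  (b history now [(2, 45), (3, 69), (4, 28), (5, 25), (6, 12)])
READ a @v2: history=[(1, 23)] -> pick v1 -> 23
READ b @v6: history=[(2, 45), (3, 69), (4, 28), (5, 25), (6, 12)] -> pick v6 -> 12
READ b @v6: history=[(2, 45), (3, 69), (4, 28), (5, 25), (6, 12)] -> pick v6 -> 12
v7: WRITE b=27  (b history now [(2, 45), (3, 69), (4, 28), (5, 25), (6, 12), (7, 27)])
v8: WRITE a=22  (a history now [(1, 23), (8, 22)])
v9: WRITE b=17  (b history now [(2, 45), (3, 69), (4, 28), (5, 25), (6, 12), (7, 27), (9, 17)])
v10: WRITE a=18  (a history now [(1, 23), (8, 22), (10, 18)])
v11: WRITE b=26  (b history now [(2, 45), (3, 69), (4, 28), (5, 25), (6, 12), (7, 27), (9, 17), (11, 26)])
READ b @v10: history=[(2, 45), (3, 69), (4, 28), (5, 25), (6, 12), (7, 27), (9, 17), (11, 26)] -> pick v9 -> 17
v12: WRITE b=59  (b history now [(2, 45), (3, 69), (4, 28), (5, 25), (6, 12), (7, 27), (9, 17), (11, 26), (12, 59)])
v13: WRITE a=74  (a history now [(1, 23), (8, 22), (10, 18), (13, 74)])
v14: WRITE a=24  (a history now [(1, 23), (8, 22), (10, 18), (13, 74), (14, 24)])
v15: WRITE a=37  (a history now [(1, 23), (8, 22), (10, 18), (13, 74), (14, 24), (15, 37)])
v16: WRITE b=5  (b history now [(2, 45), (3, 69), (4, 28), (5, 25), (6, 12), (7, 27), (9, 17), (11, 26), (12, 59), (16, 5)])
v17: WRITE a=53  (a history now [(1, 23), (8, 22), (10, 18), (13, 74), (14, 24), (15, 37), (17, 53)])
v18: WRITE b=22  (b history now [(2, 45), (3, 69), (4, 28), (5, 25), (6, 12), (7, 27), (9, 17), (11, 26), (12, 59), (16, 5), (18, 22)])
v19: WRITE a=21  (a history now [(1, 23), (8, 22), (10, 18), (13, 74), (14, 24), (15, 37), (17, 53), (19, 21)])
v20: WRITE a=60  (a history now [(1, 23), (8, 22), (10, 18), (13, 74), (14, 24), (15, 37), (17, 53), (19, 21), (20, 60)])
v21: WRITE b=47  (b history now [(2, 45), (3, 69), (4, 28), (5, 25), (6, 12), (7, 27), (9, 17), (11, 26), (12, 59), (16, 5), (18, 22), (21, 47)])
v22: WRITE a=26  (a history now [(1, 23), (8, 22), (10, 18), (13, 74), (14, 24), (15, 37), (17, 53), (19, 21), (20, 60), (22, 26)])
READ a @v12: history=[(1, 23), (8, 22), (10, 18), (13, 74), (14, 24), (15, 37), (17, 53), (19, 21), (20, 60), (22, 26)] -> pick v10 -> 18
v23: WRITE a=31  (a history now [(1, 23), (8, 22), (10, 18), (13, 74), (14, 24), (15, 37), (17, 53), (19, 21), (20, 60), (22, 26), (23, 31)])
v24: WRITE a=12  (a history now [(1, 23), (8, 22), (10, 18), (13, 74), (14, 24), (15, 37), (17, 53), (19, 21), (20, 60), (22, 26), (23, 31), (24, 12)])
v25: WRITE b=45  (b history now [(2, 45), (3, 69), (4, 28), (5, 25), (6, 12), (7, 27), (9, 17), (11, 26), (12, 59), (16, 5), (18, 22), (21, 47), (25, 45)])
v26: WRITE a=28  (a history now [(1, 23), (8, 22), (10, 18), (13, 74), (14, 24), (15, 37), (17, 53), (19, 21), (20, 60), (22, 26), (23, 31), (24, 12), (26, 28)])
v27: WRITE a=40  (a history now [(1, 23), (8, 22), (10, 18), (13, 74), (14, 24), (15, 37), (17, 53), (19, 21), (20, 60), (22, 26), (23, 31), (24, 12), (26, 28), (27, 40)])
Read results in order: ['23', '23', '23', '25', '23', '12', '12', '17', '18']
NONE count = 0

Answer: 0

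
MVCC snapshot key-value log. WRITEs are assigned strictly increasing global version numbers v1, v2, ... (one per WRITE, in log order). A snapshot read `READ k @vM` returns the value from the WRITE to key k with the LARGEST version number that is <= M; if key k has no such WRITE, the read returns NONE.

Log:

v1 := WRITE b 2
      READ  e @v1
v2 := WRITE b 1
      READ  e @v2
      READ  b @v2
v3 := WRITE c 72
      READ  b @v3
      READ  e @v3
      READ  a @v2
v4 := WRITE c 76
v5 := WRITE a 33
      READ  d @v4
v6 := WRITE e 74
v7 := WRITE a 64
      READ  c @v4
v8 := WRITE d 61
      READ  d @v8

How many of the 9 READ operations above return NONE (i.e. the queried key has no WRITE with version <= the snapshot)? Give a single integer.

Answer: 5

Derivation:
v1: WRITE b=2  (b history now [(1, 2)])
READ e @v1: history=[] -> no version <= 1 -> NONE
v2: WRITE b=1  (b history now [(1, 2), (2, 1)])
READ e @v2: history=[] -> no version <= 2 -> NONE
READ b @v2: history=[(1, 2), (2, 1)] -> pick v2 -> 1
v3: WRITE c=72  (c history now [(3, 72)])
READ b @v3: history=[(1, 2), (2, 1)] -> pick v2 -> 1
READ e @v3: history=[] -> no version <= 3 -> NONE
READ a @v2: history=[] -> no version <= 2 -> NONE
v4: WRITE c=76  (c history now [(3, 72), (4, 76)])
v5: WRITE a=33  (a history now [(5, 33)])
READ d @v4: history=[] -> no version <= 4 -> NONE
v6: WRITE e=74  (e history now [(6, 74)])
v7: WRITE a=64  (a history now [(5, 33), (7, 64)])
READ c @v4: history=[(3, 72), (4, 76)] -> pick v4 -> 76
v8: WRITE d=61  (d history now [(8, 61)])
READ d @v8: history=[(8, 61)] -> pick v8 -> 61
Read results in order: ['NONE', 'NONE', '1', '1', 'NONE', 'NONE', 'NONE', '76', '61']
NONE count = 5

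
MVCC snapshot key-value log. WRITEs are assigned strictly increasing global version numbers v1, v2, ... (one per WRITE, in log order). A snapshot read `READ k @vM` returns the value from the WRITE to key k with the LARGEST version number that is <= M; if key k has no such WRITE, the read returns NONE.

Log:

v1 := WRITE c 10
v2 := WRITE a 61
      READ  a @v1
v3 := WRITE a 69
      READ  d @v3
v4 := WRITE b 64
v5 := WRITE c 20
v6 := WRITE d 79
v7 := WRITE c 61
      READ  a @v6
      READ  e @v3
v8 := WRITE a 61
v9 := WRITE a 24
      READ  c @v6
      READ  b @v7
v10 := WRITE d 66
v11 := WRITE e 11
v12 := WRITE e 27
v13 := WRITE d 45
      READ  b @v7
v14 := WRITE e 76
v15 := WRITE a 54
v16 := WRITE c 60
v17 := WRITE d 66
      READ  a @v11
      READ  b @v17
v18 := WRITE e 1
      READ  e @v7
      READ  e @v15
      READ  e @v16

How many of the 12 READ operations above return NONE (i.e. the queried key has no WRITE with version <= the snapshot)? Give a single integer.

v1: WRITE c=10  (c history now [(1, 10)])
v2: WRITE a=61  (a history now [(2, 61)])
READ a @v1: history=[(2, 61)] -> no version <= 1 -> NONE
v3: WRITE a=69  (a history now [(2, 61), (3, 69)])
READ d @v3: history=[] -> no version <= 3 -> NONE
v4: WRITE b=64  (b history now [(4, 64)])
v5: WRITE c=20  (c history now [(1, 10), (5, 20)])
v6: WRITE d=79  (d history now [(6, 79)])
v7: WRITE c=61  (c history now [(1, 10), (5, 20), (7, 61)])
READ a @v6: history=[(2, 61), (3, 69)] -> pick v3 -> 69
READ e @v3: history=[] -> no version <= 3 -> NONE
v8: WRITE a=61  (a history now [(2, 61), (3, 69), (8, 61)])
v9: WRITE a=24  (a history now [(2, 61), (3, 69), (8, 61), (9, 24)])
READ c @v6: history=[(1, 10), (5, 20), (7, 61)] -> pick v5 -> 20
READ b @v7: history=[(4, 64)] -> pick v4 -> 64
v10: WRITE d=66  (d history now [(6, 79), (10, 66)])
v11: WRITE e=11  (e history now [(11, 11)])
v12: WRITE e=27  (e history now [(11, 11), (12, 27)])
v13: WRITE d=45  (d history now [(6, 79), (10, 66), (13, 45)])
READ b @v7: history=[(4, 64)] -> pick v4 -> 64
v14: WRITE e=76  (e history now [(11, 11), (12, 27), (14, 76)])
v15: WRITE a=54  (a history now [(2, 61), (3, 69), (8, 61), (9, 24), (15, 54)])
v16: WRITE c=60  (c history now [(1, 10), (5, 20), (7, 61), (16, 60)])
v17: WRITE d=66  (d history now [(6, 79), (10, 66), (13, 45), (17, 66)])
READ a @v11: history=[(2, 61), (3, 69), (8, 61), (9, 24), (15, 54)] -> pick v9 -> 24
READ b @v17: history=[(4, 64)] -> pick v4 -> 64
v18: WRITE e=1  (e history now [(11, 11), (12, 27), (14, 76), (18, 1)])
READ e @v7: history=[(11, 11), (12, 27), (14, 76), (18, 1)] -> no version <= 7 -> NONE
READ e @v15: history=[(11, 11), (12, 27), (14, 76), (18, 1)] -> pick v14 -> 76
READ e @v16: history=[(11, 11), (12, 27), (14, 76), (18, 1)] -> pick v14 -> 76
Read results in order: ['NONE', 'NONE', '69', 'NONE', '20', '64', '64', '24', '64', 'NONE', '76', '76']
NONE count = 4

Answer: 4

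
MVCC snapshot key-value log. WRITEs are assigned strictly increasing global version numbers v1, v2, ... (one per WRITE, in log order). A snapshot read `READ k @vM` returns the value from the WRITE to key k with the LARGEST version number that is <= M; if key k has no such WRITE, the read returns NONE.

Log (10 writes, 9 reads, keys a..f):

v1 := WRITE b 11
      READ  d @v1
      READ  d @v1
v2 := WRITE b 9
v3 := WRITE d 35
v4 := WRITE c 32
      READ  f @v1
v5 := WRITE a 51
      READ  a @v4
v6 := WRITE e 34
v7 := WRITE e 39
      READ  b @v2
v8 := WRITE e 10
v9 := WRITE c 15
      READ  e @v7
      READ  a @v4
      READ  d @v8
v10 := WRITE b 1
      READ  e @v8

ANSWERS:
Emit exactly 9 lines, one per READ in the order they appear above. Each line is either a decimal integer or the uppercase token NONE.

v1: WRITE b=11  (b history now [(1, 11)])
READ d @v1: history=[] -> no version <= 1 -> NONE
READ d @v1: history=[] -> no version <= 1 -> NONE
v2: WRITE b=9  (b history now [(1, 11), (2, 9)])
v3: WRITE d=35  (d history now [(3, 35)])
v4: WRITE c=32  (c history now [(4, 32)])
READ f @v1: history=[] -> no version <= 1 -> NONE
v5: WRITE a=51  (a history now [(5, 51)])
READ a @v4: history=[(5, 51)] -> no version <= 4 -> NONE
v6: WRITE e=34  (e history now [(6, 34)])
v7: WRITE e=39  (e history now [(6, 34), (7, 39)])
READ b @v2: history=[(1, 11), (2, 9)] -> pick v2 -> 9
v8: WRITE e=10  (e history now [(6, 34), (7, 39), (8, 10)])
v9: WRITE c=15  (c history now [(4, 32), (9, 15)])
READ e @v7: history=[(6, 34), (7, 39), (8, 10)] -> pick v7 -> 39
READ a @v4: history=[(5, 51)] -> no version <= 4 -> NONE
READ d @v8: history=[(3, 35)] -> pick v3 -> 35
v10: WRITE b=1  (b history now [(1, 11), (2, 9), (10, 1)])
READ e @v8: history=[(6, 34), (7, 39), (8, 10)] -> pick v8 -> 10

Answer: NONE
NONE
NONE
NONE
9
39
NONE
35
10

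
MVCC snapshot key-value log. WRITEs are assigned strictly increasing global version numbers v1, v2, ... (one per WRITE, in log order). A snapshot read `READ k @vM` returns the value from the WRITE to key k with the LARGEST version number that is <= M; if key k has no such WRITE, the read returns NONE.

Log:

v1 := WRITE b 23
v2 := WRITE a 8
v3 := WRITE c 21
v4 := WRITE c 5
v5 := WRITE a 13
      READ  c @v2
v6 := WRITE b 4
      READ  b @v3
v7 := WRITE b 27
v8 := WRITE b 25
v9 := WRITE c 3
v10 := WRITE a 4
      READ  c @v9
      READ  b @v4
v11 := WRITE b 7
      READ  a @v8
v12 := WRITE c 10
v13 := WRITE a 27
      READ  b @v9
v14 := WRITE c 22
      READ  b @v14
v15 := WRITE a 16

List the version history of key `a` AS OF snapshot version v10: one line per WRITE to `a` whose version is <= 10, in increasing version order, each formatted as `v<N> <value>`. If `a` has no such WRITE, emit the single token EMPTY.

Scan writes for key=a with version <= 10:
  v1 WRITE b 23 -> skip
  v2 WRITE a 8 -> keep
  v3 WRITE c 21 -> skip
  v4 WRITE c 5 -> skip
  v5 WRITE a 13 -> keep
  v6 WRITE b 4 -> skip
  v7 WRITE b 27 -> skip
  v8 WRITE b 25 -> skip
  v9 WRITE c 3 -> skip
  v10 WRITE a 4 -> keep
  v11 WRITE b 7 -> skip
  v12 WRITE c 10 -> skip
  v13 WRITE a 27 -> drop (> snap)
  v14 WRITE c 22 -> skip
  v15 WRITE a 16 -> drop (> snap)
Collected: [(2, 8), (5, 13), (10, 4)]

Answer: v2 8
v5 13
v10 4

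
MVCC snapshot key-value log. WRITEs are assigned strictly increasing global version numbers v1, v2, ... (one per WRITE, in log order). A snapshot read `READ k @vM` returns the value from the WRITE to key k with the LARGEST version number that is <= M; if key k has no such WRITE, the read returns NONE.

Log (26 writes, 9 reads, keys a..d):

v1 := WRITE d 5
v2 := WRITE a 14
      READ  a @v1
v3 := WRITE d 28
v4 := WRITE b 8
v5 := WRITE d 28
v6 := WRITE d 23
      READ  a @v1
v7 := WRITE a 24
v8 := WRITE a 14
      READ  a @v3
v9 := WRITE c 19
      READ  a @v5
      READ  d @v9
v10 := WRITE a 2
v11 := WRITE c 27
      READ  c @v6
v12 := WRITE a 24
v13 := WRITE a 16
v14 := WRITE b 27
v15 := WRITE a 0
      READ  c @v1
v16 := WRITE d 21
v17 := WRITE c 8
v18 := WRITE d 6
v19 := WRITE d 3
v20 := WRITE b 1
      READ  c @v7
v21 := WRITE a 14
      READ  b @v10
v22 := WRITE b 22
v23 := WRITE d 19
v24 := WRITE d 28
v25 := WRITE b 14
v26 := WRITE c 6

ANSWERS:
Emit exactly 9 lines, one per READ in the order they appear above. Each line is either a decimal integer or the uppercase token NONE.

Answer: NONE
NONE
14
14
23
NONE
NONE
NONE
8

Derivation:
v1: WRITE d=5  (d history now [(1, 5)])
v2: WRITE a=14  (a history now [(2, 14)])
READ a @v1: history=[(2, 14)] -> no version <= 1 -> NONE
v3: WRITE d=28  (d history now [(1, 5), (3, 28)])
v4: WRITE b=8  (b history now [(4, 8)])
v5: WRITE d=28  (d history now [(1, 5), (3, 28), (5, 28)])
v6: WRITE d=23  (d history now [(1, 5), (3, 28), (5, 28), (6, 23)])
READ a @v1: history=[(2, 14)] -> no version <= 1 -> NONE
v7: WRITE a=24  (a history now [(2, 14), (7, 24)])
v8: WRITE a=14  (a history now [(2, 14), (7, 24), (8, 14)])
READ a @v3: history=[(2, 14), (7, 24), (8, 14)] -> pick v2 -> 14
v9: WRITE c=19  (c history now [(9, 19)])
READ a @v5: history=[(2, 14), (7, 24), (8, 14)] -> pick v2 -> 14
READ d @v9: history=[(1, 5), (3, 28), (5, 28), (6, 23)] -> pick v6 -> 23
v10: WRITE a=2  (a history now [(2, 14), (7, 24), (8, 14), (10, 2)])
v11: WRITE c=27  (c history now [(9, 19), (11, 27)])
READ c @v6: history=[(9, 19), (11, 27)] -> no version <= 6 -> NONE
v12: WRITE a=24  (a history now [(2, 14), (7, 24), (8, 14), (10, 2), (12, 24)])
v13: WRITE a=16  (a history now [(2, 14), (7, 24), (8, 14), (10, 2), (12, 24), (13, 16)])
v14: WRITE b=27  (b history now [(4, 8), (14, 27)])
v15: WRITE a=0  (a history now [(2, 14), (7, 24), (8, 14), (10, 2), (12, 24), (13, 16), (15, 0)])
READ c @v1: history=[(9, 19), (11, 27)] -> no version <= 1 -> NONE
v16: WRITE d=21  (d history now [(1, 5), (3, 28), (5, 28), (6, 23), (16, 21)])
v17: WRITE c=8  (c history now [(9, 19), (11, 27), (17, 8)])
v18: WRITE d=6  (d history now [(1, 5), (3, 28), (5, 28), (6, 23), (16, 21), (18, 6)])
v19: WRITE d=3  (d history now [(1, 5), (3, 28), (5, 28), (6, 23), (16, 21), (18, 6), (19, 3)])
v20: WRITE b=1  (b history now [(4, 8), (14, 27), (20, 1)])
READ c @v7: history=[(9, 19), (11, 27), (17, 8)] -> no version <= 7 -> NONE
v21: WRITE a=14  (a history now [(2, 14), (7, 24), (8, 14), (10, 2), (12, 24), (13, 16), (15, 0), (21, 14)])
READ b @v10: history=[(4, 8), (14, 27), (20, 1)] -> pick v4 -> 8
v22: WRITE b=22  (b history now [(4, 8), (14, 27), (20, 1), (22, 22)])
v23: WRITE d=19  (d history now [(1, 5), (3, 28), (5, 28), (6, 23), (16, 21), (18, 6), (19, 3), (23, 19)])
v24: WRITE d=28  (d history now [(1, 5), (3, 28), (5, 28), (6, 23), (16, 21), (18, 6), (19, 3), (23, 19), (24, 28)])
v25: WRITE b=14  (b history now [(4, 8), (14, 27), (20, 1), (22, 22), (25, 14)])
v26: WRITE c=6  (c history now [(9, 19), (11, 27), (17, 8), (26, 6)])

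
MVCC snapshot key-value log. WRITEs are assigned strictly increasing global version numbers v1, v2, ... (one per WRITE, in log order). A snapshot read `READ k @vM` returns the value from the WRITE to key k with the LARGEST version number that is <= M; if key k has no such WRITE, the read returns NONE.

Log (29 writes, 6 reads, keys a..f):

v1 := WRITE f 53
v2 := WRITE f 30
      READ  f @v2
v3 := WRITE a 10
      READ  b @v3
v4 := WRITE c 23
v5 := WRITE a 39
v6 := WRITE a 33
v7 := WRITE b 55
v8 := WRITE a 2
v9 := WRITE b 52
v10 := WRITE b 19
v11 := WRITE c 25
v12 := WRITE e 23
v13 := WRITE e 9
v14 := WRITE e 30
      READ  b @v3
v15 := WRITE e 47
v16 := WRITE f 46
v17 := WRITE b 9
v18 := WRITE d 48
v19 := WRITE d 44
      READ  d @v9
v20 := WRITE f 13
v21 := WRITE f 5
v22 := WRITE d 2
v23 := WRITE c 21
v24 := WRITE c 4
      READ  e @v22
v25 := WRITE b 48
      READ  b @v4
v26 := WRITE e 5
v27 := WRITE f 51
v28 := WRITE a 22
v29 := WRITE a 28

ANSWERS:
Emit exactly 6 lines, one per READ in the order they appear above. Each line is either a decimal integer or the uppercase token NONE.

Answer: 30
NONE
NONE
NONE
47
NONE

Derivation:
v1: WRITE f=53  (f history now [(1, 53)])
v2: WRITE f=30  (f history now [(1, 53), (2, 30)])
READ f @v2: history=[(1, 53), (2, 30)] -> pick v2 -> 30
v3: WRITE a=10  (a history now [(3, 10)])
READ b @v3: history=[] -> no version <= 3 -> NONE
v4: WRITE c=23  (c history now [(4, 23)])
v5: WRITE a=39  (a history now [(3, 10), (5, 39)])
v6: WRITE a=33  (a history now [(3, 10), (5, 39), (6, 33)])
v7: WRITE b=55  (b history now [(7, 55)])
v8: WRITE a=2  (a history now [(3, 10), (5, 39), (6, 33), (8, 2)])
v9: WRITE b=52  (b history now [(7, 55), (9, 52)])
v10: WRITE b=19  (b history now [(7, 55), (9, 52), (10, 19)])
v11: WRITE c=25  (c history now [(4, 23), (11, 25)])
v12: WRITE e=23  (e history now [(12, 23)])
v13: WRITE e=9  (e history now [(12, 23), (13, 9)])
v14: WRITE e=30  (e history now [(12, 23), (13, 9), (14, 30)])
READ b @v3: history=[(7, 55), (9, 52), (10, 19)] -> no version <= 3 -> NONE
v15: WRITE e=47  (e history now [(12, 23), (13, 9), (14, 30), (15, 47)])
v16: WRITE f=46  (f history now [(1, 53), (2, 30), (16, 46)])
v17: WRITE b=9  (b history now [(7, 55), (9, 52), (10, 19), (17, 9)])
v18: WRITE d=48  (d history now [(18, 48)])
v19: WRITE d=44  (d history now [(18, 48), (19, 44)])
READ d @v9: history=[(18, 48), (19, 44)] -> no version <= 9 -> NONE
v20: WRITE f=13  (f history now [(1, 53), (2, 30), (16, 46), (20, 13)])
v21: WRITE f=5  (f history now [(1, 53), (2, 30), (16, 46), (20, 13), (21, 5)])
v22: WRITE d=2  (d history now [(18, 48), (19, 44), (22, 2)])
v23: WRITE c=21  (c history now [(4, 23), (11, 25), (23, 21)])
v24: WRITE c=4  (c history now [(4, 23), (11, 25), (23, 21), (24, 4)])
READ e @v22: history=[(12, 23), (13, 9), (14, 30), (15, 47)] -> pick v15 -> 47
v25: WRITE b=48  (b history now [(7, 55), (9, 52), (10, 19), (17, 9), (25, 48)])
READ b @v4: history=[(7, 55), (9, 52), (10, 19), (17, 9), (25, 48)] -> no version <= 4 -> NONE
v26: WRITE e=5  (e history now [(12, 23), (13, 9), (14, 30), (15, 47), (26, 5)])
v27: WRITE f=51  (f history now [(1, 53), (2, 30), (16, 46), (20, 13), (21, 5), (27, 51)])
v28: WRITE a=22  (a history now [(3, 10), (5, 39), (6, 33), (8, 2), (28, 22)])
v29: WRITE a=28  (a history now [(3, 10), (5, 39), (6, 33), (8, 2), (28, 22), (29, 28)])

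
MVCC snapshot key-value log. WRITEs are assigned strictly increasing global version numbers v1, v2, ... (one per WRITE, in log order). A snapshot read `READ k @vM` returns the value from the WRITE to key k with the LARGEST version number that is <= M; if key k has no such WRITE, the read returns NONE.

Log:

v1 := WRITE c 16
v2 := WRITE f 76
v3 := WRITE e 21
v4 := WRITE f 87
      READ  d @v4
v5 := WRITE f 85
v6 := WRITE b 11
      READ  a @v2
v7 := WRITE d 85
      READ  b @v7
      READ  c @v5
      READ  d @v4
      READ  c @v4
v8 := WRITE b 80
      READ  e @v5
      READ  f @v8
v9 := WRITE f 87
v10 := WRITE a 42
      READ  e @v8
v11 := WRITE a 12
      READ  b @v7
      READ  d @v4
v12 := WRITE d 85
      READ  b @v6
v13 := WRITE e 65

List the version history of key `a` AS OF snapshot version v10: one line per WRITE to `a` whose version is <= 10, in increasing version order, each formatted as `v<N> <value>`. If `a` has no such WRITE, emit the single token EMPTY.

Answer: v10 42

Derivation:
Scan writes for key=a with version <= 10:
  v1 WRITE c 16 -> skip
  v2 WRITE f 76 -> skip
  v3 WRITE e 21 -> skip
  v4 WRITE f 87 -> skip
  v5 WRITE f 85 -> skip
  v6 WRITE b 11 -> skip
  v7 WRITE d 85 -> skip
  v8 WRITE b 80 -> skip
  v9 WRITE f 87 -> skip
  v10 WRITE a 42 -> keep
  v11 WRITE a 12 -> drop (> snap)
  v12 WRITE d 85 -> skip
  v13 WRITE e 65 -> skip
Collected: [(10, 42)]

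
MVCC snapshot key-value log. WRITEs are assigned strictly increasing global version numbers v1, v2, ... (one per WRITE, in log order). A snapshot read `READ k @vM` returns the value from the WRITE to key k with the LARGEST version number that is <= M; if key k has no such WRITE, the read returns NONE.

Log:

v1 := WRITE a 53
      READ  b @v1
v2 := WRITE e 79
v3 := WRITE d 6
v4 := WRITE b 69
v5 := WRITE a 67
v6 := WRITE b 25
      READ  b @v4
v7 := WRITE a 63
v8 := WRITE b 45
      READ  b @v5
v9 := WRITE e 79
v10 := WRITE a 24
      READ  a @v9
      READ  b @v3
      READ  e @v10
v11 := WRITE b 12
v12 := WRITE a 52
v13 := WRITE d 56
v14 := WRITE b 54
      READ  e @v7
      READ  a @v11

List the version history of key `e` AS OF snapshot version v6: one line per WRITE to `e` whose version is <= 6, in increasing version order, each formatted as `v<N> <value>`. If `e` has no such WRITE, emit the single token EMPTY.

Answer: v2 79

Derivation:
Scan writes for key=e with version <= 6:
  v1 WRITE a 53 -> skip
  v2 WRITE e 79 -> keep
  v3 WRITE d 6 -> skip
  v4 WRITE b 69 -> skip
  v5 WRITE a 67 -> skip
  v6 WRITE b 25 -> skip
  v7 WRITE a 63 -> skip
  v8 WRITE b 45 -> skip
  v9 WRITE e 79 -> drop (> snap)
  v10 WRITE a 24 -> skip
  v11 WRITE b 12 -> skip
  v12 WRITE a 52 -> skip
  v13 WRITE d 56 -> skip
  v14 WRITE b 54 -> skip
Collected: [(2, 79)]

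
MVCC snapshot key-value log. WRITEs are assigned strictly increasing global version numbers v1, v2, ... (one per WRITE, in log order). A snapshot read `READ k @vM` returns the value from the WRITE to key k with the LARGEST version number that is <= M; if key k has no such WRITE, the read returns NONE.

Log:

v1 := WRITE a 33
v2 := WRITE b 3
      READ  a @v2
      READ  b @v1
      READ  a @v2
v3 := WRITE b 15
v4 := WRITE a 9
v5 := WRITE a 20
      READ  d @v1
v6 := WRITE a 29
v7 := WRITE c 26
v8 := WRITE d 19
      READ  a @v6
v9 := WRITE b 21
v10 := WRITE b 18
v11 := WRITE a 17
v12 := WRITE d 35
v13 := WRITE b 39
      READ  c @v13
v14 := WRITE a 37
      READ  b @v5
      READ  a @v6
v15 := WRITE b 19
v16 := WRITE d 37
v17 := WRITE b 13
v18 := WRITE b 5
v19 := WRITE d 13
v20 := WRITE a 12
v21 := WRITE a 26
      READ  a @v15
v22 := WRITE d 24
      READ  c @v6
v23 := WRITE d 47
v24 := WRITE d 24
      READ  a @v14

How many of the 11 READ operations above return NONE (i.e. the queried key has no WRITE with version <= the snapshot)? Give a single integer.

Answer: 3

Derivation:
v1: WRITE a=33  (a history now [(1, 33)])
v2: WRITE b=3  (b history now [(2, 3)])
READ a @v2: history=[(1, 33)] -> pick v1 -> 33
READ b @v1: history=[(2, 3)] -> no version <= 1 -> NONE
READ a @v2: history=[(1, 33)] -> pick v1 -> 33
v3: WRITE b=15  (b history now [(2, 3), (3, 15)])
v4: WRITE a=9  (a history now [(1, 33), (4, 9)])
v5: WRITE a=20  (a history now [(1, 33), (4, 9), (5, 20)])
READ d @v1: history=[] -> no version <= 1 -> NONE
v6: WRITE a=29  (a history now [(1, 33), (4, 9), (5, 20), (6, 29)])
v7: WRITE c=26  (c history now [(7, 26)])
v8: WRITE d=19  (d history now [(8, 19)])
READ a @v6: history=[(1, 33), (4, 9), (5, 20), (6, 29)] -> pick v6 -> 29
v9: WRITE b=21  (b history now [(2, 3), (3, 15), (9, 21)])
v10: WRITE b=18  (b history now [(2, 3), (3, 15), (9, 21), (10, 18)])
v11: WRITE a=17  (a history now [(1, 33), (4, 9), (5, 20), (6, 29), (11, 17)])
v12: WRITE d=35  (d history now [(8, 19), (12, 35)])
v13: WRITE b=39  (b history now [(2, 3), (3, 15), (9, 21), (10, 18), (13, 39)])
READ c @v13: history=[(7, 26)] -> pick v7 -> 26
v14: WRITE a=37  (a history now [(1, 33), (4, 9), (5, 20), (6, 29), (11, 17), (14, 37)])
READ b @v5: history=[(2, 3), (3, 15), (9, 21), (10, 18), (13, 39)] -> pick v3 -> 15
READ a @v6: history=[(1, 33), (4, 9), (5, 20), (6, 29), (11, 17), (14, 37)] -> pick v6 -> 29
v15: WRITE b=19  (b history now [(2, 3), (3, 15), (9, 21), (10, 18), (13, 39), (15, 19)])
v16: WRITE d=37  (d history now [(8, 19), (12, 35), (16, 37)])
v17: WRITE b=13  (b history now [(2, 3), (3, 15), (9, 21), (10, 18), (13, 39), (15, 19), (17, 13)])
v18: WRITE b=5  (b history now [(2, 3), (3, 15), (9, 21), (10, 18), (13, 39), (15, 19), (17, 13), (18, 5)])
v19: WRITE d=13  (d history now [(8, 19), (12, 35), (16, 37), (19, 13)])
v20: WRITE a=12  (a history now [(1, 33), (4, 9), (5, 20), (6, 29), (11, 17), (14, 37), (20, 12)])
v21: WRITE a=26  (a history now [(1, 33), (4, 9), (5, 20), (6, 29), (11, 17), (14, 37), (20, 12), (21, 26)])
READ a @v15: history=[(1, 33), (4, 9), (5, 20), (6, 29), (11, 17), (14, 37), (20, 12), (21, 26)] -> pick v14 -> 37
v22: WRITE d=24  (d history now [(8, 19), (12, 35), (16, 37), (19, 13), (22, 24)])
READ c @v6: history=[(7, 26)] -> no version <= 6 -> NONE
v23: WRITE d=47  (d history now [(8, 19), (12, 35), (16, 37), (19, 13), (22, 24), (23, 47)])
v24: WRITE d=24  (d history now [(8, 19), (12, 35), (16, 37), (19, 13), (22, 24), (23, 47), (24, 24)])
READ a @v14: history=[(1, 33), (4, 9), (5, 20), (6, 29), (11, 17), (14, 37), (20, 12), (21, 26)] -> pick v14 -> 37
Read results in order: ['33', 'NONE', '33', 'NONE', '29', '26', '15', '29', '37', 'NONE', '37']
NONE count = 3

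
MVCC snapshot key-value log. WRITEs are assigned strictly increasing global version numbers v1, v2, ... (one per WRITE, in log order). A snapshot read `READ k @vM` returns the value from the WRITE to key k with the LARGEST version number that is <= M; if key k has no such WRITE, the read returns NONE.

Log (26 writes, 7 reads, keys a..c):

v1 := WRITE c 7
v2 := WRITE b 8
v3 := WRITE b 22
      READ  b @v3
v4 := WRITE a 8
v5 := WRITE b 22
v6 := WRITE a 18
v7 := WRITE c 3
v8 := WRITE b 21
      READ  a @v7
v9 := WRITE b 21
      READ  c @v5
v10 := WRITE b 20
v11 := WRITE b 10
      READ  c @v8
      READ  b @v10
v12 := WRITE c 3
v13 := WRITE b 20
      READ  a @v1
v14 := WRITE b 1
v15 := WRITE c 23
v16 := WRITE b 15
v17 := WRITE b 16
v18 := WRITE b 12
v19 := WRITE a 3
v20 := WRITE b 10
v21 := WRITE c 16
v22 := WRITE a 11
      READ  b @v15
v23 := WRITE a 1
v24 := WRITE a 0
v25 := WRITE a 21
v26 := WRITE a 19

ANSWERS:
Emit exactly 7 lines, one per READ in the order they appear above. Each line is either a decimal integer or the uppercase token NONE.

Answer: 22
18
7
3
20
NONE
1

Derivation:
v1: WRITE c=7  (c history now [(1, 7)])
v2: WRITE b=8  (b history now [(2, 8)])
v3: WRITE b=22  (b history now [(2, 8), (3, 22)])
READ b @v3: history=[(2, 8), (3, 22)] -> pick v3 -> 22
v4: WRITE a=8  (a history now [(4, 8)])
v5: WRITE b=22  (b history now [(2, 8), (3, 22), (5, 22)])
v6: WRITE a=18  (a history now [(4, 8), (6, 18)])
v7: WRITE c=3  (c history now [(1, 7), (7, 3)])
v8: WRITE b=21  (b history now [(2, 8), (3, 22), (5, 22), (8, 21)])
READ a @v7: history=[(4, 8), (6, 18)] -> pick v6 -> 18
v9: WRITE b=21  (b history now [(2, 8), (3, 22), (5, 22), (8, 21), (9, 21)])
READ c @v5: history=[(1, 7), (7, 3)] -> pick v1 -> 7
v10: WRITE b=20  (b history now [(2, 8), (3, 22), (5, 22), (8, 21), (9, 21), (10, 20)])
v11: WRITE b=10  (b history now [(2, 8), (3, 22), (5, 22), (8, 21), (9, 21), (10, 20), (11, 10)])
READ c @v8: history=[(1, 7), (7, 3)] -> pick v7 -> 3
READ b @v10: history=[(2, 8), (3, 22), (5, 22), (8, 21), (9, 21), (10, 20), (11, 10)] -> pick v10 -> 20
v12: WRITE c=3  (c history now [(1, 7), (7, 3), (12, 3)])
v13: WRITE b=20  (b history now [(2, 8), (3, 22), (5, 22), (8, 21), (9, 21), (10, 20), (11, 10), (13, 20)])
READ a @v1: history=[(4, 8), (6, 18)] -> no version <= 1 -> NONE
v14: WRITE b=1  (b history now [(2, 8), (3, 22), (5, 22), (8, 21), (9, 21), (10, 20), (11, 10), (13, 20), (14, 1)])
v15: WRITE c=23  (c history now [(1, 7), (7, 3), (12, 3), (15, 23)])
v16: WRITE b=15  (b history now [(2, 8), (3, 22), (5, 22), (8, 21), (9, 21), (10, 20), (11, 10), (13, 20), (14, 1), (16, 15)])
v17: WRITE b=16  (b history now [(2, 8), (3, 22), (5, 22), (8, 21), (9, 21), (10, 20), (11, 10), (13, 20), (14, 1), (16, 15), (17, 16)])
v18: WRITE b=12  (b history now [(2, 8), (3, 22), (5, 22), (8, 21), (9, 21), (10, 20), (11, 10), (13, 20), (14, 1), (16, 15), (17, 16), (18, 12)])
v19: WRITE a=3  (a history now [(4, 8), (6, 18), (19, 3)])
v20: WRITE b=10  (b history now [(2, 8), (3, 22), (5, 22), (8, 21), (9, 21), (10, 20), (11, 10), (13, 20), (14, 1), (16, 15), (17, 16), (18, 12), (20, 10)])
v21: WRITE c=16  (c history now [(1, 7), (7, 3), (12, 3), (15, 23), (21, 16)])
v22: WRITE a=11  (a history now [(4, 8), (6, 18), (19, 3), (22, 11)])
READ b @v15: history=[(2, 8), (3, 22), (5, 22), (8, 21), (9, 21), (10, 20), (11, 10), (13, 20), (14, 1), (16, 15), (17, 16), (18, 12), (20, 10)] -> pick v14 -> 1
v23: WRITE a=1  (a history now [(4, 8), (6, 18), (19, 3), (22, 11), (23, 1)])
v24: WRITE a=0  (a history now [(4, 8), (6, 18), (19, 3), (22, 11), (23, 1), (24, 0)])
v25: WRITE a=21  (a history now [(4, 8), (6, 18), (19, 3), (22, 11), (23, 1), (24, 0), (25, 21)])
v26: WRITE a=19  (a history now [(4, 8), (6, 18), (19, 3), (22, 11), (23, 1), (24, 0), (25, 21), (26, 19)])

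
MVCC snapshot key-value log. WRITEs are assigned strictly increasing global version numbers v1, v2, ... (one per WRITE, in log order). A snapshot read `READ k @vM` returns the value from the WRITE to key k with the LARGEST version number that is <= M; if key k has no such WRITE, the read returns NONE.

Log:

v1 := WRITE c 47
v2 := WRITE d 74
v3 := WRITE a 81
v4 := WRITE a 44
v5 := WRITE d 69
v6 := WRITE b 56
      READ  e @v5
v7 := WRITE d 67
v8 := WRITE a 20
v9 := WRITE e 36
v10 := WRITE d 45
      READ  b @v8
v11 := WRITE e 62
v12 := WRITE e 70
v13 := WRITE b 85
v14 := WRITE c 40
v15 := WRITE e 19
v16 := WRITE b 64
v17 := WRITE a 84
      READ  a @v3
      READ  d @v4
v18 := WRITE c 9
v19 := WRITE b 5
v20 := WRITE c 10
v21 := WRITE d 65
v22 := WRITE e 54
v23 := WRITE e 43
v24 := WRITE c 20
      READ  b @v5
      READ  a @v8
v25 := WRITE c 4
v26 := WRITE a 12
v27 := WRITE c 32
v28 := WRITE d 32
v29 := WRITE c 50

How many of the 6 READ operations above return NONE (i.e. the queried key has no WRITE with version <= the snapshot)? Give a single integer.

v1: WRITE c=47  (c history now [(1, 47)])
v2: WRITE d=74  (d history now [(2, 74)])
v3: WRITE a=81  (a history now [(3, 81)])
v4: WRITE a=44  (a history now [(3, 81), (4, 44)])
v5: WRITE d=69  (d history now [(2, 74), (5, 69)])
v6: WRITE b=56  (b history now [(6, 56)])
READ e @v5: history=[] -> no version <= 5 -> NONE
v7: WRITE d=67  (d history now [(2, 74), (5, 69), (7, 67)])
v8: WRITE a=20  (a history now [(3, 81), (4, 44), (8, 20)])
v9: WRITE e=36  (e history now [(9, 36)])
v10: WRITE d=45  (d history now [(2, 74), (5, 69), (7, 67), (10, 45)])
READ b @v8: history=[(6, 56)] -> pick v6 -> 56
v11: WRITE e=62  (e history now [(9, 36), (11, 62)])
v12: WRITE e=70  (e history now [(9, 36), (11, 62), (12, 70)])
v13: WRITE b=85  (b history now [(6, 56), (13, 85)])
v14: WRITE c=40  (c history now [(1, 47), (14, 40)])
v15: WRITE e=19  (e history now [(9, 36), (11, 62), (12, 70), (15, 19)])
v16: WRITE b=64  (b history now [(6, 56), (13, 85), (16, 64)])
v17: WRITE a=84  (a history now [(3, 81), (4, 44), (8, 20), (17, 84)])
READ a @v3: history=[(3, 81), (4, 44), (8, 20), (17, 84)] -> pick v3 -> 81
READ d @v4: history=[(2, 74), (5, 69), (7, 67), (10, 45)] -> pick v2 -> 74
v18: WRITE c=9  (c history now [(1, 47), (14, 40), (18, 9)])
v19: WRITE b=5  (b history now [(6, 56), (13, 85), (16, 64), (19, 5)])
v20: WRITE c=10  (c history now [(1, 47), (14, 40), (18, 9), (20, 10)])
v21: WRITE d=65  (d history now [(2, 74), (5, 69), (7, 67), (10, 45), (21, 65)])
v22: WRITE e=54  (e history now [(9, 36), (11, 62), (12, 70), (15, 19), (22, 54)])
v23: WRITE e=43  (e history now [(9, 36), (11, 62), (12, 70), (15, 19), (22, 54), (23, 43)])
v24: WRITE c=20  (c history now [(1, 47), (14, 40), (18, 9), (20, 10), (24, 20)])
READ b @v5: history=[(6, 56), (13, 85), (16, 64), (19, 5)] -> no version <= 5 -> NONE
READ a @v8: history=[(3, 81), (4, 44), (8, 20), (17, 84)] -> pick v8 -> 20
v25: WRITE c=4  (c history now [(1, 47), (14, 40), (18, 9), (20, 10), (24, 20), (25, 4)])
v26: WRITE a=12  (a history now [(3, 81), (4, 44), (8, 20), (17, 84), (26, 12)])
v27: WRITE c=32  (c history now [(1, 47), (14, 40), (18, 9), (20, 10), (24, 20), (25, 4), (27, 32)])
v28: WRITE d=32  (d history now [(2, 74), (5, 69), (7, 67), (10, 45), (21, 65), (28, 32)])
v29: WRITE c=50  (c history now [(1, 47), (14, 40), (18, 9), (20, 10), (24, 20), (25, 4), (27, 32), (29, 50)])
Read results in order: ['NONE', '56', '81', '74', 'NONE', '20']
NONE count = 2

Answer: 2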